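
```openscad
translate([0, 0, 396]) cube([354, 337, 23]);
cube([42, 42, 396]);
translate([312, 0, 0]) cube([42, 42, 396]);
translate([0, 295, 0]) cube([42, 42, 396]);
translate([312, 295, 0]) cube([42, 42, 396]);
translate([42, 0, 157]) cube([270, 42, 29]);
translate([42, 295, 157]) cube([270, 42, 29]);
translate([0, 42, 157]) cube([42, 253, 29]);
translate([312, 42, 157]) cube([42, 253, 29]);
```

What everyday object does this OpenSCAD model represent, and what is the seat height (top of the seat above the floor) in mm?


A stool. The seat height is 419 mm.

A 354×337×23 slab at z = 396 on four corner posts — a stool. The seat top is 396 + 23 = 419 mm.


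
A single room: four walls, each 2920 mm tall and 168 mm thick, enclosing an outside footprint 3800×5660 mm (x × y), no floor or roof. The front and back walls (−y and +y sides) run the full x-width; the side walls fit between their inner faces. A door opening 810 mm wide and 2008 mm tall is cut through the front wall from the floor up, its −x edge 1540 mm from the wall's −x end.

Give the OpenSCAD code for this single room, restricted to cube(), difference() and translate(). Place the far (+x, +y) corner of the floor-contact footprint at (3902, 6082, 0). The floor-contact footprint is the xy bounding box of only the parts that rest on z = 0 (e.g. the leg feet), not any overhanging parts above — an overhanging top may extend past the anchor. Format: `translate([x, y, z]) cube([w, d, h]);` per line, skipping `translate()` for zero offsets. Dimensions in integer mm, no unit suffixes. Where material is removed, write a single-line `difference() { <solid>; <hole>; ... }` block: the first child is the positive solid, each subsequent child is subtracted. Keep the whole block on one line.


difference() { translate([102, 422, 0]) cube([3800, 168, 2920]); translate([1642, 422, 0]) cube([810, 168, 2008]); }
translate([102, 5914, 0]) cube([3800, 168, 2920]);
translate([102, 590, 0]) cube([168, 5324, 2920]);
translate([3734, 590, 0]) cube([168, 5324, 2920]);


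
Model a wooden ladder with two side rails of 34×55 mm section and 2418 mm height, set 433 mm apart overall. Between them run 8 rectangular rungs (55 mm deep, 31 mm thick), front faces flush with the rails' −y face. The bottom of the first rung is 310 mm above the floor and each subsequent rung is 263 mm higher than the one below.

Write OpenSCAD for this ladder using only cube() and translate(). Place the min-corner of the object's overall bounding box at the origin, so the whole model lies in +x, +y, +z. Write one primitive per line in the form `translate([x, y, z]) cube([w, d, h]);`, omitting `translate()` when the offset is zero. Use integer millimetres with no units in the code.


cube([34, 55, 2418]);
translate([399, 0, 0]) cube([34, 55, 2418]);
translate([34, 0, 310]) cube([365, 55, 31]);
translate([34, 0, 573]) cube([365, 55, 31]);
translate([34, 0, 836]) cube([365, 55, 31]);
translate([34, 0, 1099]) cube([365, 55, 31]);
translate([34, 0, 1362]) cube([365, 55, 31]);
translate([34, 0, 1625]) cube([365, 55, 31]);
translate([34, 0, 1888]) cube([365, 55, 31]);
translate([34, 0, 2151]) cube([365, 55, 31]);


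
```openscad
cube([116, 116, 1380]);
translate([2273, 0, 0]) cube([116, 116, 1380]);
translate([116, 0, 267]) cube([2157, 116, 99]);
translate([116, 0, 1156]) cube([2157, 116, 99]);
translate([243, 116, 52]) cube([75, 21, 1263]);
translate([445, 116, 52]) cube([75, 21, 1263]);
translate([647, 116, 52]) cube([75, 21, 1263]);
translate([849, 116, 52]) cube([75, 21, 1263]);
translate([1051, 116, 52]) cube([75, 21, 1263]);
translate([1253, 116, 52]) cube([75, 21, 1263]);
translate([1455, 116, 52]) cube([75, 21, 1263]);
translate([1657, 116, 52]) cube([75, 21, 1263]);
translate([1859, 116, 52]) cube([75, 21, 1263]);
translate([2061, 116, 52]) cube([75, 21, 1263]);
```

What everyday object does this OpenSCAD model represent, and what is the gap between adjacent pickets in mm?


A fence section. The picket gap is 127 mm.

Two posts, two rails, 10 pickets — a fence section. Span 2157 mm holds 10 pickets of 75 mm with 11 equal gaps: ⌊(2157 − 10·75) / 11⌋ = 127 mm.


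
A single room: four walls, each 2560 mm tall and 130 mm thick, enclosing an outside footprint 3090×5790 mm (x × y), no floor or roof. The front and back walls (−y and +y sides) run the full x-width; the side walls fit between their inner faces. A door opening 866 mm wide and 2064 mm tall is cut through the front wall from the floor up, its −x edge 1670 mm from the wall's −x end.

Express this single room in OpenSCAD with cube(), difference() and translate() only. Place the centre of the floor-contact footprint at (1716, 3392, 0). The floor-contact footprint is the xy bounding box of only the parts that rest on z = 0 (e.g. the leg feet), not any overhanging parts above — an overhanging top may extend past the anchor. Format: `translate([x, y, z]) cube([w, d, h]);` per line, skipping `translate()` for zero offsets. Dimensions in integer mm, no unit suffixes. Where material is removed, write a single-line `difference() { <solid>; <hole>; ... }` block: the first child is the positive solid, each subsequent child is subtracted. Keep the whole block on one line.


difference() { translate([171, 497, 0]) cube([3090, 130, 2560]); translate([1841, 497, 0]) cube([866, 130, 2064]); }
translate([171, 6157, 0]) cube([3090, 130, 2560]);
translate([171, 627, 0]) cube([130, 5530, 2560]);
translate([3131, 627, 0]) cube([130, 5530, 2560]);


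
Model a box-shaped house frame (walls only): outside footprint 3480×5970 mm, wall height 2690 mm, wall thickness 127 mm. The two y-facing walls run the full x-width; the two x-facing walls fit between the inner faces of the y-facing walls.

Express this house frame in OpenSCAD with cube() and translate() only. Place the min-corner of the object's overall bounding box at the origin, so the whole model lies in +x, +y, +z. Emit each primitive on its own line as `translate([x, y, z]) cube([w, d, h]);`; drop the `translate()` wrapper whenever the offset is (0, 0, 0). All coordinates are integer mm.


cube([3480, 127, 2690]);
translate([0, 5843, 0]) cube([3480, 127, 2690]);
translate([0, 127, 0]) cube([127, 5716, 2690]);
translate([3353, 127, 0]) cube([127, 5716, 2690]);


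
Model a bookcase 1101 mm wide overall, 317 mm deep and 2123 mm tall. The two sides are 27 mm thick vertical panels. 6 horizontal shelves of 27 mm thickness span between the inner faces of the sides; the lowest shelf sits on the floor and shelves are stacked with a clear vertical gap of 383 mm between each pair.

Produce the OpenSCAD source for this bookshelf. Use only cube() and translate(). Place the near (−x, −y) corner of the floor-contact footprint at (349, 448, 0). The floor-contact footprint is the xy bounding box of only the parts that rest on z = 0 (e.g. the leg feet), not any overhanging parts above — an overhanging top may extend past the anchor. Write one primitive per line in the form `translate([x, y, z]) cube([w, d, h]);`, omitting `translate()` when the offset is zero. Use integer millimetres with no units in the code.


translate([349, 448, 0]) cube([27, 317, 2123]);
translate([1423, 448, 0]) cube([27, 317, 2123]);
translate([376, 448, 0]) cube([1047, 317, 27]);
translate([376, 448, 410]) cube([1047, 317, 27]);
translate([376, 448, 820]) cube([1047, 317, 27]);
translate([376, 448, 1230]) cube([1047, 317, 27]);
translate([376, 448, 1640]) cube([1047, 317, 27]);
translate([376, 448, 2050]) cube([1047, 317, 27]);


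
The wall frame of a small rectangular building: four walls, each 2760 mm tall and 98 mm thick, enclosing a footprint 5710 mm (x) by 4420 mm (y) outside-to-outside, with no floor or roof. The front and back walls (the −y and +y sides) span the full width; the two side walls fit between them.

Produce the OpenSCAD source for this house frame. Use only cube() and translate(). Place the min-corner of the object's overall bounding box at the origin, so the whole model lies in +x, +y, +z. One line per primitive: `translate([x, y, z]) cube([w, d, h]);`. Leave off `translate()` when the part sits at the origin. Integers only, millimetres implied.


cube([5710, 98, 2760]);
translate([0, 4322, 0]) cube([5710, 98, 2760]);
translate([0, 98, 0]) cube([98, 4224, 2760]);
translate([5612, 98, 0]) cube([98, 4224, 2760]);


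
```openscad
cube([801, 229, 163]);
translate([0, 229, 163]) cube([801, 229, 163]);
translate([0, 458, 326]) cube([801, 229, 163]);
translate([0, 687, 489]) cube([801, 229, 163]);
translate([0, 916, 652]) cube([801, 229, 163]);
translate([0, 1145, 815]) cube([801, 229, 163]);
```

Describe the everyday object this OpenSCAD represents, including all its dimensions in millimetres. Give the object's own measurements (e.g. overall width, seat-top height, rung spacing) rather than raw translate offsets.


A straight staircase of 6 solid steps. Each step is 801 mm wide (x), 229 mm deep (y, the going) and 163 mm tall (the rise). The first step rests on the floor; each subsequent step sits one going further in +y and one rise higher in +z, directly behind and above the previous step with no overlap.


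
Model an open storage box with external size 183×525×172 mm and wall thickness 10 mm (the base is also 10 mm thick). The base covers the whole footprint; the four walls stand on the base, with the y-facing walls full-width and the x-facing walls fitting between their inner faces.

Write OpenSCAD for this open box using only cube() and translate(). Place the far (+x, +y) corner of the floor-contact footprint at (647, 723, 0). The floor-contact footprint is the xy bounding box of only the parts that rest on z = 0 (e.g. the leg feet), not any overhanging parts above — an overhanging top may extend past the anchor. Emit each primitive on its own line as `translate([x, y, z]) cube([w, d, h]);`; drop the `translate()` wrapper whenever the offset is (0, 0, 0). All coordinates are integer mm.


translate([464, 198, 0]) cube([183, 525, 10]);
translate([464, 198, 10]) cube([183, 10, 162]);
translate([464, 713, 10]) cube([183, 10, 162]);
translate([464, 208, 10]) cube([10, 505, 162]);
translate([637, 208, 10]) cube([10, 505, 162]);


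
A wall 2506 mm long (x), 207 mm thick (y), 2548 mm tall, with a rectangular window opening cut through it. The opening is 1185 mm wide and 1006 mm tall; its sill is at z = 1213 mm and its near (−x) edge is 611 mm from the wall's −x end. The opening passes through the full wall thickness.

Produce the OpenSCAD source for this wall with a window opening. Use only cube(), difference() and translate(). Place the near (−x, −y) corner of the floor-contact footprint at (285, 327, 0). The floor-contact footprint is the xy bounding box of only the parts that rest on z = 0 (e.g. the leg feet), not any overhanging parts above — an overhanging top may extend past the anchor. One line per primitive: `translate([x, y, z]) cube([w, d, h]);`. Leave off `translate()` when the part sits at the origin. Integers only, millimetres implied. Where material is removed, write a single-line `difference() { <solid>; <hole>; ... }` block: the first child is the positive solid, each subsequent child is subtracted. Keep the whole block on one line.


difference() { translate([285, 327, 0]) cube([2506, 207, 2548]); translate([896, 327, 1213]) cube([1185, 207, 1006]); }


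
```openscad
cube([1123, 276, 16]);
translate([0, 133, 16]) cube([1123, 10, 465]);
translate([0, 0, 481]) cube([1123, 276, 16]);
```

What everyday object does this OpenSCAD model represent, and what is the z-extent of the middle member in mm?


An I-beam. The web height is 465 mm.

Two wide flanges with a thin centred web — an I-beam. Overall 497 mm minus two 16 mm flanges gives a web of 497 − 2·16 = 465 mm.


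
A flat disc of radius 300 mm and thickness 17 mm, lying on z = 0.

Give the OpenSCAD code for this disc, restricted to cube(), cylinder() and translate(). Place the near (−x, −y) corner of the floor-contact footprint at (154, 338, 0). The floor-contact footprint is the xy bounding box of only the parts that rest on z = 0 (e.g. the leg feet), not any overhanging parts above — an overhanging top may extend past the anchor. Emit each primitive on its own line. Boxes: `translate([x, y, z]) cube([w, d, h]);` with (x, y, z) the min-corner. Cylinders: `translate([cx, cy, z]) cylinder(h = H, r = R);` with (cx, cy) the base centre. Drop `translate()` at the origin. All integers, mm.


translate([454, 638, 0]) cylinder(h = 17, r = 300);


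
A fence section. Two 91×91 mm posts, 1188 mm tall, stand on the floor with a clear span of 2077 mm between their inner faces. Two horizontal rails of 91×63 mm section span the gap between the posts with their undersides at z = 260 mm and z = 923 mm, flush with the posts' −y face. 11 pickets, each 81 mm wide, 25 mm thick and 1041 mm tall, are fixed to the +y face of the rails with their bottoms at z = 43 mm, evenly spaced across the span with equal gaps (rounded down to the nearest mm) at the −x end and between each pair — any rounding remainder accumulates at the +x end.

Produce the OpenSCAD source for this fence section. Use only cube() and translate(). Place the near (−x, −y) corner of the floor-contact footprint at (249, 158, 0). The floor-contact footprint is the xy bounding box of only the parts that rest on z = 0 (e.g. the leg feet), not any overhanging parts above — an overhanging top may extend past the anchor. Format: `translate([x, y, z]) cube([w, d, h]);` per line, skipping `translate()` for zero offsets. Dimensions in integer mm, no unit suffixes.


translate([249, 158, 0]) cube([91, 91, 1188]);
translate([2417, 158, 0]) cube([91, 91, 1188]);
translate([340, 158, 260]) cube([2077, 91, 63]);
translate([340, 158, 923]) cube([2077, 91, 63]);
translate([438, 249, 43]) cube([81, 25, 1041]);
translate([617, 249, 43]) cube([81, 25, 1041]);
translate([796, 249, 43]) cube([81, 25, 1041]);
translate([975, 249, 43]) cube([81, 25, 1041]);
translate([1154, 249, 43]) cube([81, 25, 1041]);
translate([1333, 249, 43]) cube([81, 25, 1041]);
translate([1512, 249, 43]) cube([81, 25, 1041]);
translate([1691, 249, 43]) cube([81, 25, 1041]);
translate([1870, 249, 43]) cube([81, 25, 1041]);
translate([2049, 249, 43]) cube([81, 25, 1041]);
translate([2228, 249, 43]) cube([81, 25, 1041]);


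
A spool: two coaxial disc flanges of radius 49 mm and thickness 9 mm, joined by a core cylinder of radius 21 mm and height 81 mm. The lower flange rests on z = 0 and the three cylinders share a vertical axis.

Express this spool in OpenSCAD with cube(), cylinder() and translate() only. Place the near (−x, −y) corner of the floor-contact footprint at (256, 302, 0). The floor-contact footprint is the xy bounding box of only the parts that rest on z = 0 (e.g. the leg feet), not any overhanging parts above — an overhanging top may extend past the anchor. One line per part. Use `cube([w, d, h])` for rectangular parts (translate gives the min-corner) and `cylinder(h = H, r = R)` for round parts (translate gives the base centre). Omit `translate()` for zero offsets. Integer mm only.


translate([305, 351, 0]) cylinder(h = 9, r = 49);
translate([305, 351, 9]) cylinder(h = 81, r = 21);
translate([305, 351, 90]) cylinder(h = 9, r = 49);


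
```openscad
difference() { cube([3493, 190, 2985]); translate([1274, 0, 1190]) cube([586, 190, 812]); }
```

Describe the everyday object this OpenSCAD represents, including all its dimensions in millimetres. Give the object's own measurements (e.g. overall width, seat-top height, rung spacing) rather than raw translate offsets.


A wall 3493 mm long (x), 190 mm thick (y), 2985 mm tall, with a rectangular window opening cut through it. The opening is 586 mm wide and 812 mm tall; its sill is at z = 1190 mm and its near (−x) edge is 1274 mm from the wall's −x end. The opening passes through the full wall thickness.


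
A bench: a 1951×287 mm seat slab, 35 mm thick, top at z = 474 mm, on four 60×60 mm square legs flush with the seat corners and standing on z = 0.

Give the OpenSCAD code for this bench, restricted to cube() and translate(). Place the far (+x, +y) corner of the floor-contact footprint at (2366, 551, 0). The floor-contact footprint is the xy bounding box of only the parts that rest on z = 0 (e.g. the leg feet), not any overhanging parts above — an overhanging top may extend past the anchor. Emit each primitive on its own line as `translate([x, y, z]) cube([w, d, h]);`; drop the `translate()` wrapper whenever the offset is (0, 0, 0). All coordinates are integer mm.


translate([415, 264, 439]) cube([1951, 287, 35]);
translate([415, 264, 0]) cube([60, 60, 439]);
translate([415, 491, 0]) cube([60, 60, 439]);
translate([2306, 264, 0]) cube([60, 60, 439]);
translate([2306, 491, 0]) cube([60, 60, 439]);


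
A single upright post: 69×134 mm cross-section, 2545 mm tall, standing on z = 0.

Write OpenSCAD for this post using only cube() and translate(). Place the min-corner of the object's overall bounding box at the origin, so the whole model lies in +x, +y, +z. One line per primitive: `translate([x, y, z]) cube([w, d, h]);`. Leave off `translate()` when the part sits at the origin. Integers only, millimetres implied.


cube([69, 134, 2545]);


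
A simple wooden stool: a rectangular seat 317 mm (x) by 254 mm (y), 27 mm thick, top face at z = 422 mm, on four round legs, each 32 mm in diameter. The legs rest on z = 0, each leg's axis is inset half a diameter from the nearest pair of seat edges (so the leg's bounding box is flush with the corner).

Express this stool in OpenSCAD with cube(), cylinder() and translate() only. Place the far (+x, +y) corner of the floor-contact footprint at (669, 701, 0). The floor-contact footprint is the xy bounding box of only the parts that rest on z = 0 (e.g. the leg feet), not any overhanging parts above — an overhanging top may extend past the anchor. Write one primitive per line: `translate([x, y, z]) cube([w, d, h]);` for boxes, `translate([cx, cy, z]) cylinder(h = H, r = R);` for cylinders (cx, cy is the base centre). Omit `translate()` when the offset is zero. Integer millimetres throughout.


translate([352, 447, 395]) cube([317, 254, 27]);
translate([368, 463, 0]) cylinder(h = 395, r = 16);
translate([653, 463, 0]) cylinder(h = 395, r = 16);
translate([368, 685, 0]) cylinder(h = 395, r = 16);
translate([653, 685, 0]) cylinder(h = 395, r = 16);


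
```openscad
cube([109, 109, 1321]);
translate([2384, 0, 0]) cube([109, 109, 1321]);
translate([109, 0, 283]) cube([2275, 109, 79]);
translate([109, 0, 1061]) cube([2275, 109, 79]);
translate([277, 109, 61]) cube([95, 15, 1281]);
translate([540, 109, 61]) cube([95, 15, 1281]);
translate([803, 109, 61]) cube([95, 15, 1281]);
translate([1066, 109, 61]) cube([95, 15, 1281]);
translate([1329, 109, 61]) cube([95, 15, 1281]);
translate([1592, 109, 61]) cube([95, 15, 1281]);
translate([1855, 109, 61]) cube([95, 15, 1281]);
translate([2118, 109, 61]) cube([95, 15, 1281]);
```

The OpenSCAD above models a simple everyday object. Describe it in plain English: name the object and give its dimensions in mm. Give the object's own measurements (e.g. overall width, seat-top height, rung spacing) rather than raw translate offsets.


A fence section. Two 109×109 mm posts, 1321 mm tall, stand on the floor with a clear span of 2275 mm between their inner faces. Two horizontal rails of 109×79 mm section span the gap between the posts with their undersides at z = 283 mm and z = 1061 mm, flush with the posts' −y face. 8 pickets, each 95 mm wide, 15 mm thick and 1281 mm tall, are fixed to the +y face of the rails with their bottoms at z = 61 mm, spaced across the span with a 168 mm gap after the −x post and between neighbouring pickets, with 171 mm left before the +x post.


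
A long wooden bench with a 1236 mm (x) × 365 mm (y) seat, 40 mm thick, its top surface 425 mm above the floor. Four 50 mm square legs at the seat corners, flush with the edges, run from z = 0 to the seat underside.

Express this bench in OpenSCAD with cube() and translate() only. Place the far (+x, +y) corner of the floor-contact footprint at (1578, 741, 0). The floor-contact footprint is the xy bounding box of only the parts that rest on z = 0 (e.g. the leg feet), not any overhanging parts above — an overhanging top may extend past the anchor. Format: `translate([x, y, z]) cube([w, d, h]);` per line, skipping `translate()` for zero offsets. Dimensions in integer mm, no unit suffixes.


translate([342, 376, 385]) cube([1236, 365, 40]);
translate([342, 376, 0]) cube([50, 50, 385]);
translate([342, 691, 0]) cube([50, 50, 385]);
translate([1528, 376, 0]) cube([50, 50, 385]);
translate([1528, 691, 0]) cube([50, 50, 385]);


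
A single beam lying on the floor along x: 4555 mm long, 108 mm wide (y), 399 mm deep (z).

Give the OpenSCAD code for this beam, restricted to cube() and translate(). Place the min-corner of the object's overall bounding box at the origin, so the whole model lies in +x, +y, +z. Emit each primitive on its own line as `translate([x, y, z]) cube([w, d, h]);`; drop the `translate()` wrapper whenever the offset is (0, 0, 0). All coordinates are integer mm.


cube([4555, 108, 399]);


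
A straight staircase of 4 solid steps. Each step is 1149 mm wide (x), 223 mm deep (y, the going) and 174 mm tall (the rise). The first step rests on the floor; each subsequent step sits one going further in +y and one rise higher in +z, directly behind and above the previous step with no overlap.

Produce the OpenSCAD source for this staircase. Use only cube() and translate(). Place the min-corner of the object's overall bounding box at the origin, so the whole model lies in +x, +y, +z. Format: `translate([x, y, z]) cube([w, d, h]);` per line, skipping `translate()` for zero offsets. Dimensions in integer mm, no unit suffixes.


cube([1149, 223, 174]);
translate([0, 223, 174]) cube([1149, 223, 174]);
translate([0, 446, 348]) cube([1149, 223, 174]);
translate([0, 669, 522]) cube([1149, 223, 174]);


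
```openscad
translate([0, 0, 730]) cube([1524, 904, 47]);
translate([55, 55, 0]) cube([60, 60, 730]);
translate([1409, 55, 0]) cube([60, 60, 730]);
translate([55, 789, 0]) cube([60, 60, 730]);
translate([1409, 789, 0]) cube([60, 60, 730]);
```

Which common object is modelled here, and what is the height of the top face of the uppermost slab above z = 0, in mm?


A table. The table height is 777 mm.

A 1524×904×47 slab sits at z = 730 on four 60 mm square posts — a table. The top surface is at 730 + 47 = 777 mm.


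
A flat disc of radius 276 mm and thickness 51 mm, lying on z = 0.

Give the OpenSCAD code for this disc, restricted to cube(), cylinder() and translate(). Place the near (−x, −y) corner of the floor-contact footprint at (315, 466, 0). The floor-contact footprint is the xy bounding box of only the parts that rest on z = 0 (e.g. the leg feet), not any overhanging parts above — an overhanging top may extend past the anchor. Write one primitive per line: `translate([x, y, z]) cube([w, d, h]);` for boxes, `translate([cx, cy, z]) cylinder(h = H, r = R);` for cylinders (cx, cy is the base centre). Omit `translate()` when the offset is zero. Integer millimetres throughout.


translate([591, 742, 0]) cylinder(h = 51, r = 276);


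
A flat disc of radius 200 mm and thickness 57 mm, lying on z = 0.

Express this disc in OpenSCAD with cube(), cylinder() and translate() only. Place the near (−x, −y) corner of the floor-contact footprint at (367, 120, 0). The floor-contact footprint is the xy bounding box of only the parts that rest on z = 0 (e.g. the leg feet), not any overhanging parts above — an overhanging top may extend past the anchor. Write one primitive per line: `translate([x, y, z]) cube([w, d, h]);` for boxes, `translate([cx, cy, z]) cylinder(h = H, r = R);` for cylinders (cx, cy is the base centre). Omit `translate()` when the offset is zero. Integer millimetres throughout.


translate([567, 320, 0]) cylinder(h = 57, r = 200);


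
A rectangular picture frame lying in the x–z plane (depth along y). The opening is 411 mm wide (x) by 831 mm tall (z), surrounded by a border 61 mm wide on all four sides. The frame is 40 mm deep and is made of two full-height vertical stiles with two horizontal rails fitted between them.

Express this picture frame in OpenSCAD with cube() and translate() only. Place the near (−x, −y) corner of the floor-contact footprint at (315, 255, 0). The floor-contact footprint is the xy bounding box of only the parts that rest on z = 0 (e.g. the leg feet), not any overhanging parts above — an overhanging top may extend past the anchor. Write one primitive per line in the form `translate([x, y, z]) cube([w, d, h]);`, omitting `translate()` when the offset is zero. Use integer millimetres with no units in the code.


translate([315, 255, 0]) cube([61, 40, 953]);
translate([787, 255, 0]) cube([61, 40, 953]);
translate([376, 255, 0]) cube([411, 40, 61]);
translate([376, 255, 892]) cube([411, 40, 61]);


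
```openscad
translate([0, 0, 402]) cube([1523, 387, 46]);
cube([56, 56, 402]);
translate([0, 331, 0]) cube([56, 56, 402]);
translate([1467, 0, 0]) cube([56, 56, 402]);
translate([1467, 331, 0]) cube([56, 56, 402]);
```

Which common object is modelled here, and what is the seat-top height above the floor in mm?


A bench. The seat-top height is 448 mm.

A long slab on four corner posts — a bench. The slab sits at z = 402 with thickness 46, so the top is 402 + 46 = 448 mm.


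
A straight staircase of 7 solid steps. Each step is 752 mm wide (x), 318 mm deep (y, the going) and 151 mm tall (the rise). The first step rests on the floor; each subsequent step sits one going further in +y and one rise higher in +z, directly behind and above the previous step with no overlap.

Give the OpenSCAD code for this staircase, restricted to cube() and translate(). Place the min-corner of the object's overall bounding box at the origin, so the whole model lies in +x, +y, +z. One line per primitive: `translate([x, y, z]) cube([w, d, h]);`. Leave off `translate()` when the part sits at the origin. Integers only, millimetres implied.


cube([752, 318, 151]);
translate([0, 318, 151]) cube([752, 318, 151]);
translate([0, 636, 302]) cube([752, 318, 151]);
translate([0, 954, 453]) cube([752, 318, 151]);
translate([0, 1272, 604]) cube([752, 318, 151]);
translate([0, 1590, 755]) cube([752, 318, 151]);
translate([0, 1908, 906]) cube([752, 318, 151]);


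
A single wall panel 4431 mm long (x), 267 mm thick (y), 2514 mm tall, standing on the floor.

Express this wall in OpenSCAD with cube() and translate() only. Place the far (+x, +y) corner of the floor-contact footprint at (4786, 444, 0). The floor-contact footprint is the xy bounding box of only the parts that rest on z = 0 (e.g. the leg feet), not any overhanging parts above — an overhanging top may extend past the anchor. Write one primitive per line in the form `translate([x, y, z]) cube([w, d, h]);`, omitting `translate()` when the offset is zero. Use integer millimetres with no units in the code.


translate([355, 177, 0]) cube([4431, 267, 2514]);


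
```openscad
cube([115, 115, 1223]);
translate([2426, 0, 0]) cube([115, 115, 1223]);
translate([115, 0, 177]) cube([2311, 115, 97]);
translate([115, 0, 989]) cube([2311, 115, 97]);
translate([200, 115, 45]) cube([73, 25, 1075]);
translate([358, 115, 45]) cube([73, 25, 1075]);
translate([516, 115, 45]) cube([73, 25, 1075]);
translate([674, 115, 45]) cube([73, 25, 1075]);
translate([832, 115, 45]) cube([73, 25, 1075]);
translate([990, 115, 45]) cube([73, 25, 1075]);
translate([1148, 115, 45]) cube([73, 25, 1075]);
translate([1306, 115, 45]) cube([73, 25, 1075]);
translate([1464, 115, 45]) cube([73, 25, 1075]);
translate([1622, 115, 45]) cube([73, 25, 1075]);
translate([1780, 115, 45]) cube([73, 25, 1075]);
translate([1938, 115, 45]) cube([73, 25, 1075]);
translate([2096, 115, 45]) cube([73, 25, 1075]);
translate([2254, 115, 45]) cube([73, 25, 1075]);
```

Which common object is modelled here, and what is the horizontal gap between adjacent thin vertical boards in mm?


A fence section. The picket gap is 85 mm.

Two posts, two rails, 14 pickets — a fence section. Span 2311 mm holds 14 pickets of 73 mm with 15 equal gaps: ⌊(2311 − 14·73) / 15⌋ = 85 mm.


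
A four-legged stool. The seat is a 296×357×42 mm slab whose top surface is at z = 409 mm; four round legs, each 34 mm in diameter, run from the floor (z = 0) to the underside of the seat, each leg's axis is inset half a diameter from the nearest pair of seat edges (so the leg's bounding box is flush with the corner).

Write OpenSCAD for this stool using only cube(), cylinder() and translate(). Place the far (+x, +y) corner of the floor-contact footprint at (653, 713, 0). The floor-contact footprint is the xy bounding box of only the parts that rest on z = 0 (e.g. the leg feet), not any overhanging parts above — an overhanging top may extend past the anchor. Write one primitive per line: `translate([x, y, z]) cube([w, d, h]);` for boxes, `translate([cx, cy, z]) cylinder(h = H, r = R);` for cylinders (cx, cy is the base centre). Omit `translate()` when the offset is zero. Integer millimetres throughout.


// leg_h = 409 - 42 = 367
translate([357, 356, 367]) cube([296, 357, 42]);
translate([374, 373, 0]) cylinder(h = 367, r = 17);
translate([636, 373, 0]) cylinder(h = 367, r = 17);
translate([374, 696, 0]) cylinder(h = 367, r = 17);
translate([636, 696, 0]) cylinder(h = 367, r = 17);


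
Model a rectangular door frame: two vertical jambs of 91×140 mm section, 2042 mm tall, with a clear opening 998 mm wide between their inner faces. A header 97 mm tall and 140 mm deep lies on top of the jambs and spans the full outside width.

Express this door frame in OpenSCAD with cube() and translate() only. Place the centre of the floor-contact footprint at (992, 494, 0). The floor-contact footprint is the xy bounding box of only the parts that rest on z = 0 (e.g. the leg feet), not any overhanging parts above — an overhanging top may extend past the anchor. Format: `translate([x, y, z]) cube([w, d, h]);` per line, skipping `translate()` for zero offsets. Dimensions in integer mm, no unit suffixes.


translate([402, 424, 0]) cube([91, 140, 2042]);
translate([1491, 424, 0]) cube([91, 140, 2042]);
translate([402, 424, 2042]) cube([1180, 140, 97]);


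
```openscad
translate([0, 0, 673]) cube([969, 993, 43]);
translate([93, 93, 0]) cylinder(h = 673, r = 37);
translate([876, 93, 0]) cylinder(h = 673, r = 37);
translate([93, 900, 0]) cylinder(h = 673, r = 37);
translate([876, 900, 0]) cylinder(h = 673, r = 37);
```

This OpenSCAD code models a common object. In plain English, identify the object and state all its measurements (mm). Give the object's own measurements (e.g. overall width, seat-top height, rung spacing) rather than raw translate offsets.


A rectangular dining table. The top is 969×993×43 mm with its upper surface at z = 716 mm. It stands on four round legs of 74 mm diameter, each leg's bounding box inset 56 mm from the nearest pair of top edges, running from the floor to the underside of the top.


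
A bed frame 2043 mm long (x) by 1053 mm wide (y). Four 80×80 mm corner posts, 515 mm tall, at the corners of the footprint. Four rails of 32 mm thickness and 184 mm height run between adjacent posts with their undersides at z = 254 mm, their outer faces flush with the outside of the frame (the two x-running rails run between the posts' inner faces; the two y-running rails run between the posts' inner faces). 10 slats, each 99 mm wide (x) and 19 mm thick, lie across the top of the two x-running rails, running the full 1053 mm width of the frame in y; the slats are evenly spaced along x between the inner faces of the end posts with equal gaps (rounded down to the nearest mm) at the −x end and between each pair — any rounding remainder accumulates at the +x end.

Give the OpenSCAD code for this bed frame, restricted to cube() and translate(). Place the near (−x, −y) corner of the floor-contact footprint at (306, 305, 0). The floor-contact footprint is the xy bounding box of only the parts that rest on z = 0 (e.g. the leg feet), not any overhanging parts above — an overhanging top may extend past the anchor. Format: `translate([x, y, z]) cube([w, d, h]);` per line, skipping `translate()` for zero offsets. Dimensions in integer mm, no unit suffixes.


translate([306, 305, 0]) cube([80, 80, 515]);
translate([306, 1278, 0]) cube([80, 80, 515]);
translate([2269, 305, 0]) cube([80, 80, 515]);
translate([2269, 1278, 0]) cube([80, 80, 515]);
translate([386, 305, 254]) cube([1883, 32, 184]);
translate([386, 1326, 254]) cube([1883, 32, 184]);
translate([306, 385, 254]) cube([32, 893, 184]);
translate([2317, 385, 254]) cube([32, 893, 184]);
translate([467, 305, 438]) cube([99, 1053, 19]);
translate([647, 305, 438]) cube([99, 1053, 19]);
translate([827, 305, 438]) cube([99, 1053, 19]);
translate([1007, 305, 438]) cube([99, 1053, 19]);
translate([1187, 305, 438]) cube([99, 1053, 19]);
translate([1367, 305, 438]) cube([99, 1053, 19]);
translate([1547, 305, 438]) cube([99, 1053, 19]);
translate([1727, 305, 438]) cube([99, 1053, 19]);
translate([1907, 305, 438]) cube([99, 1053, 19]);
translate([2087, 305, 438]) cube([99, 1053, 19]);


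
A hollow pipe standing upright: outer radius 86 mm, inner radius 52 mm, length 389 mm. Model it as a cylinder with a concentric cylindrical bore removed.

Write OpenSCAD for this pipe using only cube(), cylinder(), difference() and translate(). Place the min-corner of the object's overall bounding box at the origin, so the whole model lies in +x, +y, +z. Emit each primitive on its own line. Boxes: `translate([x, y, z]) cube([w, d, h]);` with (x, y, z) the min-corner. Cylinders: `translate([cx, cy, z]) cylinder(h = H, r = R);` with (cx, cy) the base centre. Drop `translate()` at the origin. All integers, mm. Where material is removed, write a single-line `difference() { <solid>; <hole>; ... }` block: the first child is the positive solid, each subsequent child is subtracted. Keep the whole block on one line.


difference() { translate([86, 86, 0]) cylinder(h = 389, r = 86); translate([86, 86, 0]) cylinder(h = 389, r = 52); }


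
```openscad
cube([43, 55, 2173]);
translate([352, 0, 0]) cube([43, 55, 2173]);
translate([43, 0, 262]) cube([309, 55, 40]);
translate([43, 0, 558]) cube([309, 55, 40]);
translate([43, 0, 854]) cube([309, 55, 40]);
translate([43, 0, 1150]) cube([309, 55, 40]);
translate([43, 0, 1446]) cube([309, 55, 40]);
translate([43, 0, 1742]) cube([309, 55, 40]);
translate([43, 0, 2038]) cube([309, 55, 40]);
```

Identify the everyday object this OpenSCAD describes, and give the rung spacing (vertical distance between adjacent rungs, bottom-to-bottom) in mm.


A ladder. The rung spacing is 296 mm.

Two tall 43×55 posts with 7 short bars between them — a ladder. Adjacent rungs sit at z = 262 and z = 558, so the spacing is 558 − 262 = 296 mm.


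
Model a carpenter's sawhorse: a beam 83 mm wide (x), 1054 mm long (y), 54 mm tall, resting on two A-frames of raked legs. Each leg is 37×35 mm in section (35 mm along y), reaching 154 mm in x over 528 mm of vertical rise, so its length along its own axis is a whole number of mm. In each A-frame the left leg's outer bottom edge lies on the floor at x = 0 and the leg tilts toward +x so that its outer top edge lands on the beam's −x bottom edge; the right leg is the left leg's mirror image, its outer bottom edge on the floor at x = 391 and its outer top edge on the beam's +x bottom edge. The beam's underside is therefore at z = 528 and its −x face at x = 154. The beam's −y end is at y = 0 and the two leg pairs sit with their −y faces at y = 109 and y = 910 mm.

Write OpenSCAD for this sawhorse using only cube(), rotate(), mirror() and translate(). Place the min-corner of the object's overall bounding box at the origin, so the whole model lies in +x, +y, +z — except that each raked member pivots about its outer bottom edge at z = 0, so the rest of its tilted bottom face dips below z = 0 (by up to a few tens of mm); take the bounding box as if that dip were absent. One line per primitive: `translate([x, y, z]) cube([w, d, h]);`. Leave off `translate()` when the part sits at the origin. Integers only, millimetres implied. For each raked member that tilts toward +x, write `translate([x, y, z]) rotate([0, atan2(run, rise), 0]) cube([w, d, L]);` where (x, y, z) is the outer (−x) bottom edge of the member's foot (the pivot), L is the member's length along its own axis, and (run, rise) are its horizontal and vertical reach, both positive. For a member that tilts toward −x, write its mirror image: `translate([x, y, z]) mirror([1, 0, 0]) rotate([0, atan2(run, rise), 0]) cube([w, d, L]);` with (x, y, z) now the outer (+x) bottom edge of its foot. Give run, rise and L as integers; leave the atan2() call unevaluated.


translate([154, 0, 528]) cube([83, 1054, 54]);
translate([0, 109, 0]) rotate([0, atan2(154, 528), 0]) cube([37, 35, 550]);
translate([391, 109, 0]) mirror([1, 0, 0]) rotate([0, atan2(154, 528), 0]) cube([37, 35, 550]);
translate([0, 910, 0]) rotate([0, atan2(154, 528), 0]) cube([37, 35, 550]);
translate([391, 910, 0]) mirror([1, 0, 0]) rotate([0, atan2(154, 528), 0]) cube([37, 35, 550]);


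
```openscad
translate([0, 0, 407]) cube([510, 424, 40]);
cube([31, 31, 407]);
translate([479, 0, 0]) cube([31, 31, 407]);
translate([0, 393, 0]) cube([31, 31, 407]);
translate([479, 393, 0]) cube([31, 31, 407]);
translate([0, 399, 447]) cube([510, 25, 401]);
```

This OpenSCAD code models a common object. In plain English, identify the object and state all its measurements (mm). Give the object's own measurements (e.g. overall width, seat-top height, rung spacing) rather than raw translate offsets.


A chair. The seat is a 510×424×40 mm slab with its top at z = 447 mm, on four 31×31 mm corner legs (flush with the seat edges, standing on z = 0). A flat backrest 25 mm thick, 401 mm tall, spans the full seat width and rises from the seat top along its +y edge, rear face flush with the rear of the seat.


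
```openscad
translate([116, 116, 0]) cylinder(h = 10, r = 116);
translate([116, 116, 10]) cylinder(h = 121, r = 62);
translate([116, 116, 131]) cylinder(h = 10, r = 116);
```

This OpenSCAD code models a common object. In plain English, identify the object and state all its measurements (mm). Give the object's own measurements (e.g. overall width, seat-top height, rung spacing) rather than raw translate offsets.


A spool: two coaxial disc flanges of radius 116 mm and thickness 10 mm, joined by a core cylinder of radius 62 mm and height 121 mm. The lower flange rests on z = 0 and the three cylinders share a vertical axis.


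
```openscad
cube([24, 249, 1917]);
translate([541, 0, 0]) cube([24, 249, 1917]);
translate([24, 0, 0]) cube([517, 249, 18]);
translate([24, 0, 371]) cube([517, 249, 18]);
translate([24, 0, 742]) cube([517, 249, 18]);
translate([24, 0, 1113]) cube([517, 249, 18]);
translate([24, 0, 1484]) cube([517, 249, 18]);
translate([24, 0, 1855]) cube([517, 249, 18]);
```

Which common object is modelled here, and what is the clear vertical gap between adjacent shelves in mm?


A bookshelf. The clear shelf gap is 353 mm.

Two tall side panels with 6 horizontal boards between them — a bookshelf. The first two shelf undersides are at z = 0 and z = 371; with shelf thickness 18, the clear gap is 371 − 0 − 18 = 353 mm.


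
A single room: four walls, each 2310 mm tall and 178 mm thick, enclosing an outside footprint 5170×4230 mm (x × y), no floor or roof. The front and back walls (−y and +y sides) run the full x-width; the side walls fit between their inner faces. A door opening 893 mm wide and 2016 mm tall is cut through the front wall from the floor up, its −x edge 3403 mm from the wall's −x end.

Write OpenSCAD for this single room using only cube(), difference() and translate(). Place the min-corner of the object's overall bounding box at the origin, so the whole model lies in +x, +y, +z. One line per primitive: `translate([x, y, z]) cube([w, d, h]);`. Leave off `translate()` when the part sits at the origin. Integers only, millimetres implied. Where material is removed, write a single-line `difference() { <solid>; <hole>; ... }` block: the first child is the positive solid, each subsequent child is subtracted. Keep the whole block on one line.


difference() { cube([5170, 178, 2310]); translate([3403, 0, 0]) cube([893, 178, 2016]); }
translate([0, 4052, 0]) cube([5170, 178, 2310]);
translate([0, 178, 0]) cube([178, 3874, 2310]);
translate([4992, 178, 0]) cube([178, 3874, 2310]);
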